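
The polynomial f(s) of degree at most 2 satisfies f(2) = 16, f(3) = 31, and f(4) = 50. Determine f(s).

f(s) = 2s^2 + 5s - 2

Write f(s) = as^2 + bs + c. Substituting each data point gives a linear system:
  4a + 2b + c = 16
  9a + 3b + c = 31
  16a + 4b + c = 50
Solving the system yields a = 2, b = 5, c = -2.
So f(s) = 2s^2 + 5s - 2.
Check: f(2) = 16. ✓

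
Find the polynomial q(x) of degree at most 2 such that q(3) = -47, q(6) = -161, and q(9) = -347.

Using the Lagrange interpolation formula with nodes 3, 6, 9:
  L_0(x) = (x - 6)(x - 9) / 18
  L_1(x) = (x - 3)(x - 9) / -9
  L_2(x) = (x - 3)(x - 6) / 18
Then q(x) = -47·L_0(x) - 161·L_1(x) - 347·L_2(x).
Expanding and collecting terms gives q(x) = -4x² - 2x - 5.
Check: q(3) = -47. ✓

q(x) = -4x^2 - 2x - 5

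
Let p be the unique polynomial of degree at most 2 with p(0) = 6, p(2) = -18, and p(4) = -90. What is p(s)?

Write p(s) = as^2 + bs + c. Substituting each data point gives a linear system:
  c = 6
  4a + 2b + c = -18
  16a + 4b + c = -90
Solving the system yields a = -6, b = 0, c = 6.
So p(s) = -6s^2 + 6.
Check: p(2) = -18. ✓

p(s) = -6s^2 + 6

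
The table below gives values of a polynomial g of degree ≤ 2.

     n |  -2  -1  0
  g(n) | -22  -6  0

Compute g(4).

-76

Forward differences of the values at n = -2, -1, 0:
  g  : -22  -6  0
  Δ  : 16  6
  Δ^2: -10
The second differences are constant, confirming degree 2.
Interpolating (Newton forward form) and evaluating at n = 4 gives g(4) = -76.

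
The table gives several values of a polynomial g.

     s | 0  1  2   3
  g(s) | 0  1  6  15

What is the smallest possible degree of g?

Forward differences of the values at s = 0, 1, 2, 3:
  g  : 0  1  6  15
  Δ  : 1  5  9
  Δ^2: 4  4
  Δ^3: 0
The second differences are constant (4) and nonzero, while all higher differences vanish, so the minimal degree is 2.

2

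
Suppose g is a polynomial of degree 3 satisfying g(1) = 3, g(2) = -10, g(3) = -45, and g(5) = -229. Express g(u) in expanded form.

Using the Lagrange interpolation formula with nodes 1, 2, 3, 5:
  L_0(u) = (u - 2)(u - 3)(u - 5) / -8
  L_1(u) = (u - 1)(u - 3)(u - 5) / 3
  L_2(u) = (u - 1)(u - 2)(u - 5) / -4
  L_3(u) = (u - 1)(u - 2)(u - 3) / 24
Then g(u) = 3·L_0(u) - 10·L_1(u) - 45·L_2(u) - 229·L_3(u).
Expanding and collecting terms gives g(u) = -2u^3 + u^2 - 2u + 6.
Check: g(5) = -229. ✓

g(u) = -2u^3 + u^2 - 2u + 6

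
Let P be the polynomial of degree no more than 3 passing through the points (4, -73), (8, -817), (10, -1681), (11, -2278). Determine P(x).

Write P(x) = ax^3 + bx^2 + cx + d. Substituting each data point gives a linear system:
  64a + 16b + 4c + d = -73
  512a + 64b + 8c + d = -817
  1000a + 100b + 10c + d = -1681
  1331a + 121b + 11c + d = -2278
Solving the system yields a = -2, b = 3, c = 2, d = -1.
So P(x) = -2x³ + 3x² + 2x - 1.
Check: P(8) = -817. ✓

P(x) = -2x^3 + 3x^2 + 2x - 1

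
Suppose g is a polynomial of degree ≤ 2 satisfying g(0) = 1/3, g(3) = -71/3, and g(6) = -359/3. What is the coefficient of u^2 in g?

Write g(u) = au^2 + bu + c. Substituting each data point gives a linear system:
  c = 1/3
  9a + 3b + c = -71/3
  36a + 6b + c = -359/3
Solving the system yields a = -4, b = 4, c = 1/3.
So g(u) = -4u^2 + 4u + 1/3.
The leading coefficient is -4.

-4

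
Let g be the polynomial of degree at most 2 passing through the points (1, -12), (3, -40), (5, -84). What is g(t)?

g(t) = -2t^2 - 6t - 4

Using the Lagrange interpolation formula with nodes 1, 3, 5:
  L_0(t) = (t - 3)(t - 5) / 8
  L_1(t) = (t - 1)(t - 5) / -4
  L_2(t) = (t - 1)(t - 3) / 8
Then g(t) = -12·L_0(t) - 40·L_1(t) - 84·L_2(t).
Expanding and collecting terms gives g(t) = -2t² - 6t - 4.
Check: g(5) = -84. ✓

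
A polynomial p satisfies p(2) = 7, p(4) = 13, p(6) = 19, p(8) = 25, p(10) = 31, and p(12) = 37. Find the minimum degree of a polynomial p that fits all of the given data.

Forward differences of the values at x = 2, 4, 6, 8, 10, 12:
  p  : 7  13  19  25  31  37
  Δ  : 6  6  6  6  6
  Δ^2: 0  0  0  0
  Δ^3: 0  0  0
  Δ^4: 0  0
  Δ^5: 0
The first differences are constant (6) and nonzero, while all higher differences vanish, so the minimal degree is 1.

1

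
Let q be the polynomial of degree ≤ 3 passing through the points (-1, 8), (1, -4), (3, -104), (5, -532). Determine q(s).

q(s) = -5s^3 + 4s^2 - s - 2

Using the Lagrange interpolation formula with nodes -1, 1, 3, 5:
  L_0(s) = (s - 1)(s - 3)(s - 5) / -48
  L_1(s) = (s + 1)(s - 3)(s - 5) / 16
  L_2(s) = (s + 1)(s - 1)(s - 5) / -16
  L_3(s) = (s + 1)(s - 1)(s - 3) / 48
Then q(s) = 8·L_0(s) - 4·L_1(s) - 104·L_2(s) - 532·L_3(s).
Expanding and collecting terms gives q(s) = -5s^3 + 4s^2 - s - 2.
Check: q(3) = -104. ✓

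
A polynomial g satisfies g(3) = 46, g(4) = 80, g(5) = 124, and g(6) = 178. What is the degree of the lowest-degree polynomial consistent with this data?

2

Forward differences of the values at n = 3, 4, 5, 6:
  g  : 46  80  124  178
  Δ  : 34  44  54
  Δ^2: 10  10
  Δ^3: 0
The second differences are constant (10) and nonzero, while all higher differences vanish, so the minimal degree is 2.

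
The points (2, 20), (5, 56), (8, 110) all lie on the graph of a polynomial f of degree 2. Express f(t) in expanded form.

f(t) = t^2 + 5t + 6

Using the Lagrange interpolation formula with nodes 2, 5, 8:
  L_0(t) = (t - 5)(t - 8) / 18
  L_1(t) = (t - 2)(t - 8) / -9
  L_2(t) = (t - 2)(t - 5) / 18
Then f(t) = 20·L_0(t) + 56·L_1(t) + 110·L_2(t).
Expanding and collecting terms gives f(t) = t² + 5t + 6.
Check: f(8) = 110. ✓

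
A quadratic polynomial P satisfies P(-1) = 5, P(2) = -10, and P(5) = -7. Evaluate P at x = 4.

Forward differences of the values at x = -1, 2, 5:
  P  : 5  -10  -7
  Δ  : -15  3
  Δ^2: 18
The second differences are constant, confirming degree 2.
Interpolating (Newton forward form) and evaluating at x = 4 gives P(4) = -10.

-10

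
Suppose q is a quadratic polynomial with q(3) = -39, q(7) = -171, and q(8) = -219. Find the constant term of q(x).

-3

Write q(x) = ax^2 + bx + c. Substituting each data point gives a linear system:
  9a + 3b + c = -39
  49a + 7b + c = -171
  64a + 8b + c = -219
Solving the system yields a = -3, b = -3, c = -3.
So q(x) = -3x² - 3x - 3.
The constant term is -3.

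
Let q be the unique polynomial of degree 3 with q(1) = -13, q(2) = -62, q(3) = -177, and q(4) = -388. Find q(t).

Write q(t) = at^3 + bt^2 + ct + d. Substituting each data point gives a linear system:
  a + b + c + d = -13
  8a + 4b + 2c + d = -62
  27a + 9b + 3c + d = -177
  64a + 16b + 4c + d = -388
Solving the system yields a = -5, b = -3, c = -5, d = 0.
So q(t) = -5t^3 - 3t^2 - 5t.
Check: q(1) = -13. ✓

q(t) = -5t^3 - 3t^2 - 5t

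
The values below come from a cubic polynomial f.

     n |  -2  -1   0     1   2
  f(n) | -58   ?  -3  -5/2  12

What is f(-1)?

The 4 known points determine the degree-3 polynomial uniquely.
Write f(n) = an^3 + bn^2 + cn + d. Substituting each data point gives a linear system:
  -8a + 4b - 2c + d = -58
  d = -3
  a + b + c + d = -5/2
  8a + 4b + 2c + d = 12
Solving the system yields a = 4, b = -5, c = 3/2, d = -3.
So f(n) = 4n^3 - 5n^2 + (3/2)n - 3.
Then f(-1) = -27/2.

-27/2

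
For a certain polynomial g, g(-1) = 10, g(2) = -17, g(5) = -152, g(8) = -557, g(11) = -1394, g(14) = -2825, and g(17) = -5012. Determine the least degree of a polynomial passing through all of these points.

3

Forward differences of the values at u = -1, 2, 5, 8, 11, 14, 17:
  g  : 10  -17  -152  -557  -1394  -2825  -5012
  Δ  : -27  -135  -405  -837  -1431  -2187
  Δ^2: -108  -270  -432  -594  -756
  Δ^3: -162  -162  -162  -162
  Δ^4: 0  0  0
  Δ^5: 0  0
  Δ^6: 0
The third differences are constant (-162) and nonzero, while all higher differences vanish, so the minimal degree is 3.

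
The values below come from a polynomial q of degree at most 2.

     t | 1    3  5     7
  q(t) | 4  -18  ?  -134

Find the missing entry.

-64

On equispaced nodes a degree-2 polynomial has vanishing third forward difference, so
  - q(1) + 3·q(3) - 3·q(5) + q(7) = 0.
Substituting the known values and solving for q(5):
  -3·q(5) = 192
  q(5) = -64.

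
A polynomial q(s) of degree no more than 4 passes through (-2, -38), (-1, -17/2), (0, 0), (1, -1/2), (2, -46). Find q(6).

-3078

Write q(s) = as^4 + bs^3 + cs^2 + ds + e. Substituting each data point gives a linear system:
  16a - 8b + 4c - 2d + e = -38
  a - b + c - d + e = -17/2
  e = 0
  a + b + c + d + e = -1/2
  16a + 8b + 4c + 2d + e = -46
Solving the system yields a = -2, b = -2, c = -5/2, d = 6, e = 0.
So q(s) = -2s⁴ - 2s³ - (5/2)s² + 6s.
Then q(6) = -3078.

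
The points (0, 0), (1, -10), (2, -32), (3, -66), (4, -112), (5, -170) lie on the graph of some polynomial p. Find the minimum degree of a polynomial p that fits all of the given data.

2

Forward differences of the values at t = 0, 1, 2, 3, 4, 5:
  p  : 0  -10  -32  -66  -112  -170
  Δ  : -10  -22  -34  -46  -58
  Δ^2: -12  -12  -12  -12
  Δ^3: 0  0  0
  Δ^4: 0  0
  Δ^5: 0
The second differences are constant (-12) and nonzero, while all higher differences vanish, so the minimal degree is 2.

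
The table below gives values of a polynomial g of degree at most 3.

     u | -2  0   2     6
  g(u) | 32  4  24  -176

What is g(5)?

Using the Lagrange interpolation formula with nodes -2, 0, 2, 6:
  L_0(u) = u(u - 2)(u - 6) / -64
  L_1(u) = (u + 2)(u - 2)(u - 6) / 24
  L_2(u) = (u + 2)u(u - 6) / -32
  L_3(u) = (u + 2)u(u - 2) / 192
Then g(u) = 32·L_0(u) + 4·L_1(u) + 24·L_2(u) - 176·L_3(u).
Expanding and collecting terms gives g(u) = -2u³ + 6u² + 6u + 4.
Evaluating at u = 5: g(5) = -66.

-66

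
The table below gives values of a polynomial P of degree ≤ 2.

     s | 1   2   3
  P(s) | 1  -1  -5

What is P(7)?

-41

Forward differences of the values at s = 1, 2, 3:
  P  : 1  -1  -5
  Δ  : -2  -4
  Δ^2: -2
The second differences are constant, confirming degree 2.
Interpolating (Newton forward form) and evaluating at s = 7 gives P(7) = -41.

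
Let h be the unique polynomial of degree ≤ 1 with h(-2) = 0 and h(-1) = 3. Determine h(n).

h(n) = 3n + 6

Write h(n) = an + b. Substituting each data point gives a linear system:
  -2a + b = 0
  -a + b = 3
Solving the system yields a = 3, b = 6.
So h(n) = 3n + 6.
Check: h(-2) = 0. ✓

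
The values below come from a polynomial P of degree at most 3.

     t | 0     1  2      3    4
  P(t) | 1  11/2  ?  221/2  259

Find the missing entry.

34

On equispaced nodes a degree-3 polynomial has vanishing fourth forward difference, so
  P(0) - 4·P(1) + 6·P(2) - 4·P(3) + P(4) = 0.
Substituting the known values and solving for P(2):
  6·P(2) = 204
  P(2) = 34.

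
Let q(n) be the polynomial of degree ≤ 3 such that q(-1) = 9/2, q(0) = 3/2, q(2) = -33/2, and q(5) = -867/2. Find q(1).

5/2

Using the Lagrange interpolation formula with nodes -1, 0, 2, 5:
  L_0(n) = n(n - 2)(n - 5) / -18
  L_1(n) = (n + 1)(n - 2)(n - 5) / 10
  L_2(n) = (n + 1)n(n - 5) / -18
  L_3(n) = (n + 1)n(n - 2) / 90
Then q(n) = 9/2·L_0(n) + 3/2·L_1(n) - 33/2·L_2(n) - 867/2·L_3(n).
Expanding and collecting terms gives q(n) = -4n^3 + 2n^2 + 3n + 3/2.
Evaluating at n = 1: q(1) = 5/2.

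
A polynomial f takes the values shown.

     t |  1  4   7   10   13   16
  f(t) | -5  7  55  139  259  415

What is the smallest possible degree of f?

2

Forward differences of the values at t = 1, 4, 7, 10, 13, 16:
  f  : -5  7  55  139  259  415
  Δ  : 12  48  84  120  156
  Δ^2: 36  36  36  36
  Δ^3: 0  0  0
  Δ^4: 0  0
  Δ^5: 0
The second differences are constant (36) and nonzero, while all higher differences vanish, so the minimal degree is 2.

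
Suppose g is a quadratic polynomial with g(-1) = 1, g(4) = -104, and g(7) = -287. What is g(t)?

Write g(t) = at^2 + bt + c. Substituting each data point gives a linear system:
  a - b + c = 1
  16a + 4b + c = -104
  49a + 7b + c = -287
Solving the system yields a = -5, b = -6, c = 0.
So g(t) = -5t^2 - 6t.
Check: g(4) = -104. ✓

g(t) = -5t^2 - 6t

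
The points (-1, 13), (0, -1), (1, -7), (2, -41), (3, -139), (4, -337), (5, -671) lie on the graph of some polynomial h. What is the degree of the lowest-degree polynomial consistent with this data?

Forward differences of the values at s = -1, 0, 1, 2, 3, 4, 5:
  h  : 13  -1  -7  -41  -139  -337  -671
  Δ  : -14  -6  -34  -98  -198  -334
  Δ^2: 8  -28  -64  -100  -136
  Δ^3: -36  -36  -36  -36
  Δ^4: 0  0  0
  Δ^5: 0  0
  Δ^6: 0
The third differences are constant (-36) and nonzero, while all higher differences vanish, so the minimal degree is 3.

3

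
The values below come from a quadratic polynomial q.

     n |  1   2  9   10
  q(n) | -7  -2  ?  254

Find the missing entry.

201

The 3 known points determine the degree-2 polynomial uniquely.
Write q(n) = an^2 + bn + c. Substituting each data point gives a linear system:
  a + b + c = -7
  4a + 2b + c = -2
  100a + 10b + c = 254
Solving the system yields a = 3, b = -4, c = -6.
So q(n) = 3n^2 - 4n - 6.
Then q(9) = 201.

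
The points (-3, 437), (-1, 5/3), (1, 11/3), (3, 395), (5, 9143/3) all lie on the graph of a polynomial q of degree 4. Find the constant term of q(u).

-4

Write q(u) = au^4 + bu^3 + cu^2 + du + e. Substituting each data point gives a linear system:
  81a - 27b + 9c - 3d + e = 437
  a - b + c - d + e = 5/3
  a + b + c + d + e = 11/3
  81a + 27b + 9c + 3d + e = 395
  625a + 125b + 25c + 5d + e = 9143/3
Solving the system yields a = 5, b = -1, c = 5/3, d = 2, e = -4.
So q(u) = 5u^4 - u^3 + (5/3)u^2 + 2u - 4.
The constant term is -4.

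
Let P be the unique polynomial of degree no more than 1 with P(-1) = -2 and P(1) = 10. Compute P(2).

Write P(t) = at + b. Substituting each data point gives a linear system:
  -a + b = -2
  a + b = 10
Solving the system yields a = 6, b = 4.
So P(t) = 6t + 4.
Then P(2) = 16.

16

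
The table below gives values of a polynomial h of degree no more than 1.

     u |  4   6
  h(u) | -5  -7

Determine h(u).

Write h(u) = au + b. Substituting each data point gives a linear system:
  4a + b = -5
  6a + b = -7
Solving the system yields a = -1, b = -1.
So h(u) = -u - 1.
Check: h(6) = -7. ✓

h(u) = -u - 1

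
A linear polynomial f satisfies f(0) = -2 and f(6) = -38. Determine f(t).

Write f(t) = at + b. Substituting each data point gives a linear system:
  b = -2
  6a + b = -38
Solving the system yields a = -6, b = -2.
So f(t) = -6t - 2.
Check: f(6) = -38. ✓

f(t) = -6t - 2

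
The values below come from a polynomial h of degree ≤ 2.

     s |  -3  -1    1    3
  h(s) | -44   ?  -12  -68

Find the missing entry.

-4

The 3 known points determine the degree-2 polynomial uniquely.
Write h(s) = as^2 + bs + c. Substituting each data point gives a linear system:
  9a - 3b + c = -44
  a + b + c = -12
  9a + 3b + c = -68
Solving the system yields a = -6, b = -4, c = -2.
So h(s) = -6s² - 4s - 2.
Then h(-1) = -4.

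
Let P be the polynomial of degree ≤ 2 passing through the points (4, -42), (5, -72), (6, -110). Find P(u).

P(u) = -4u^2 + 6u - 2

Write P(u) = au^2 + bu + c. Substituting each data point gives a linear system:
  16a + 4b + c = -42
  25a + 5b + c = -72
  36a + 6b + c = -110
Solving the system yields a = -4, b = 6, c = -2.
So P(u) = -4u^2 + 6u - 2.
Check: P(4) = -42. ✓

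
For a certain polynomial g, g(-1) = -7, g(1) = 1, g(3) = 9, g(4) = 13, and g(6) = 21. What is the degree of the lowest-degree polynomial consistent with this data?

1

Divided differences on the nodes -1, 1, 3, 4, 6:
  order 0: -7  1  9  13  21
  order 1: 4  4  4  4
  order 2: 0  0  0
  order 3: 0  0
  order 4: 0
The order-1 divided differences are all 4 (nonzero) and every higher order vanishes, so the data lies on a polynomial of degree exactly 1.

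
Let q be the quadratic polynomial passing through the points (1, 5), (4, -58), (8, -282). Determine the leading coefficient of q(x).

-5

Write q(x) = ax^2 + bx + c. Substituting each data point gives a linear system:
  a + b + c = 5
  16a + 4b + c = -58
  64a + 8b + c = -282
Solving the system yields a = -5, b = 4, c = 6.
So q(x) = -5x² + 4x + 6.
The leading coefficient is -5.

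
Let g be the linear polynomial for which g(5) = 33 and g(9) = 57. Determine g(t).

g(t) = 6t + 3

Using the Lagrange interpolation formula with nodes 5, 9:
  L_0(t) = (t - 9) / -4
  L_1(t) = (t - 5) / 4
Then g(t) = 33·L_0(t) + 57·L_1(t).
Expanding and collecting terms gives g(t) = 6t + 3.
Check: g(9) = 57. ✓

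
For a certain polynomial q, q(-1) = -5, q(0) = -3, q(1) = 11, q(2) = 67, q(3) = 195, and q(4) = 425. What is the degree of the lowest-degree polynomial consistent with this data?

Forward differences of the values at s = -1, 0, 1, 2, 3, 4:
  q  : -5  -3  11  67  195  425
  Δ  : 2  14  56  128  230
  Δ^2: 12  42  72  102
  Δ^3: 30  30  30
  Δ^4: 0  0
  Δ^5: 0
The third differences are constant (30) and nonzero, while all higher differences vanish, so the minimal degree is 3.

3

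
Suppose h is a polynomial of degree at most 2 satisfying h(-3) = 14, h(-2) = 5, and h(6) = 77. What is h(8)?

Write h(u) = au^2 + bu + c. Substituting each data point gives a linear system:
  9a - 3b + c = 14
  4a - 2b + c = 5
  36a + 6b + c = 77
Solving the system yields a = 2, b = 1, c = -1.
So h(u) = 2u² + u - 1.
Then h(8) = 135.

135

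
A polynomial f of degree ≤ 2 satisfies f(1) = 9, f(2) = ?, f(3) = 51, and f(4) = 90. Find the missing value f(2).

24

The 3 known points determine the degree-2 polynomial uniquely.
Write f(u) = au^2 + bu + c. Substituting each data point gives a linear system:
  a + b + c = 9
  9a + 3b + c = 51
  16a + 4b + c = 90
Solving the system yields a = 6, b = -3, c = 6.
So f(u) = 6u^2 - 3u + 6.
Then f(2) = 24.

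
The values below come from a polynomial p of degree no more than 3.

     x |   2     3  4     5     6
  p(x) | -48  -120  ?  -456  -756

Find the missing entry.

On equispaced nodes a degree-3 polynomial has vanishing fourth forward difference, so
  p(2) - 4·p(3) + 6·p(4) - 4·p(5) + p(6) = 0.
Substituting the known values and solving for p(4):
  6·p(4) = -1500
  p(4) = -250.

-250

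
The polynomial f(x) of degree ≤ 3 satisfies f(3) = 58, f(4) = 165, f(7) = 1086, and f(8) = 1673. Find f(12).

Using the Lagrange interpolation formula with nodes 3, 4, 7, 8:
  L_0(x) = (x - 4)(x - 7)(x - 8) / -20
  L_1(x) = (x - 3)(x - 7)(x - 8) / 12
  L_2(x) = (x - 3)(x - 4)(x - 8) / -12
  L_3(x) = (x - 3)(x - 4)(x - 7) / 20
Then f(x) = 58·L_0(x) + 165·L_1(x) + 1086·L_2(x) + 1673·L_3(x).
Expanding and collecting terms gives f(x) = 4x^3 - 6x^2 + x + 1.
Evaluating at x = 12: f(12) = 6061.

6061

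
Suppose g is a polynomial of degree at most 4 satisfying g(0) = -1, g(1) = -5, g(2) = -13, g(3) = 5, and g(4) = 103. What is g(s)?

Write g(s) = as^4 + bs^3 + cs^2 + ds + e. Substituting each data point gives a linear system:
  e = -1
  a + b + c + d + e = -5
  16a + 8b + 4c + 2d + e = -13
  81a + 27b + 9c + 3d + e = 5
  256a + 64b + 16c + 4d + e = 103
Solving the system yields a = 1, b = -1, c = -6, d = 2, e = -1.
So g(s) = s⁴ - s³ - 6s² + 2s - 1.
Check: g(4) = 103. ✓

g(s) = s^4 - s^3 - 6s^2 + 2s - 1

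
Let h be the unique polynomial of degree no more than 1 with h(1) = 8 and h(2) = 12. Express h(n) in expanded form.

Write h(n) = an + b. Substituting each data point gives a linear system:
  a + b = 8
  2a + b = 12
Solving the system yields a = 4, b = 4.
So h(n) = 4n + 4.
Check: h(2) = 12. ✓

h(n) = 4n + 4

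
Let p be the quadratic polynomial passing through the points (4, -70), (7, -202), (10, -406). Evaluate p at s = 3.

Using the Lagrange interpolation formula with nodes 4, 7, 10:
  L_0(s) = (s - 7)(s - 10) / 18
  L_1(s) = (s - 4)(s - 10) / -9
  L_2(s) = (s - 4)(s - 7) / 18
Then p(s) = -70·L_0(s) - 202·L_1(s) - 406·L_2(s).
Expanding and collecting terms gives p(s) = -4s^2 - 6.
Evaluating at s = 3: p(3) = -42.

-42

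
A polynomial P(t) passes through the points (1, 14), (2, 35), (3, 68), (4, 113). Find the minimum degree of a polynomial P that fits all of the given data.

2

Forward differences of the values at t = 1, 2, 3, 4:
  P  : 14  35  68  113
  Δ  : 21  33  45
  Δ^2: 12  12
  Δ^3: 0
The second differences are constant (12) and nonzero, while all higher differences vanish, so the minimal degree is 2.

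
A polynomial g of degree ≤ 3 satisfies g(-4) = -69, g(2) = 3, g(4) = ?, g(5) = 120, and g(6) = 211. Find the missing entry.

The 4 known points determine the degree-3 polynomial uniquely.
Write g(x) = ax^3 + bx^2 + cx + d. Substituting each data point gives a linear system:
  -64a + 16b - 4c + d = -69
  8a + 4b + 2c + d = 3
  125a + 25b + 5c + d = 120
  216a + 36b + 6c + d = 211
Solving the system yields a = 1, b = 0, c = 0, d = -5.
So g(x) = x³ - 5.
Then g(4) = 59.

59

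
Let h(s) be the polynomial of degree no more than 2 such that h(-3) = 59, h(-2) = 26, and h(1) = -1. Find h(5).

Using the Lagrange interpolation formula with nodes -3, -2, 1:
  L_0(s) = (s + 2)(s - 1) / 4
  L_1(s) = (s + 3)(s - 1) / -3
  L_2(s) = (s + 3)(s + 2) / 12
Then h(s) = 59·L_0(s) + 26·L_1(s) - 1·L_2(s).
Expanding and collecting terms gives h(s) = 6s^2 - 3s - 4.
Evaluating at s = 5: h(5) = 131.

131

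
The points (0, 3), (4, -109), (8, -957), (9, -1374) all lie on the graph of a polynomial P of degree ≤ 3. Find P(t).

Write P(t) = at^3 + bt^2 + ct + d. Substituting each data point gives a linear system:
  d = 3
  64a + 16b + 4c + d = -109
  512a + 64b + 8c + d = -957
  729a + 81b + 9c + d = -1374
Solving the system yields a = -2, b = 1, c = 0, d = 3.
So P(t) = -2t^3 + t^2 + 3.
Check: P(8) = -957. ✓

P(t) = -2t^3 + t^2 + 3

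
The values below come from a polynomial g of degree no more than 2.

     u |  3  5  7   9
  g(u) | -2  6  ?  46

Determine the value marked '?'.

On equispaced nodes a degree-2 polynomial has vanishing third forward difference, so
  - g(3) + 3·g(5) - 3·g(7) + g(9) = 0.
Substituting the known values and solving for g(7):
  -3·g(7) = -66
  g(7) = 22.

22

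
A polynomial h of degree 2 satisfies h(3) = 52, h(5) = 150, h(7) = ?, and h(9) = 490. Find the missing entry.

296

The 3 known points determine the degree-2 polynomial uniquely.
Write h(x) = ax^2 + bx + c. Substituting each data point gives a linear system:
  9a + 3b + c = 52
  25a + 5b + c = 150
  81a + 9b + c = 490
Solving the system yields a = 6, b = 1, c = -5.
So h(x) = 6x² + x - 5.
Then h(7) = 296.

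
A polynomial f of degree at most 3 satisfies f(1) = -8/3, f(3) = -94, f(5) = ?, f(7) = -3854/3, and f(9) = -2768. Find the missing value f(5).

The 4 known points determine the degree-3 polynomial uniquely.
Write f(t) = at^3 + bt^2 + ct + d. Substituting each data point gives a linear system:
  a + b + c + d = -8/3
  27a + 9b + 3c + d = -94
  343a + 49b + 7c + d = -3854/3
  729a + 81b + 9c + d = -2768
Solving the system yields a = -4, b = 2, c = -5/3, d = 1.
So f(t) = -4t^3 + 2t^2 - (5/3)t + 1.
Then f(5) = -1372/3.

-1372/3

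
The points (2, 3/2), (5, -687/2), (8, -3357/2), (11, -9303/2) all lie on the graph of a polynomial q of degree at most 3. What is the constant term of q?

Write q(x) = ax^3 + bx^2 + cx + d. Substituting each data point gives a linear system:
  8a + 4b + 2c + d = 3/2
  125a + 25b + 5c + d = -687/2
  512a + 64b + 8c + d = -3357/2
  1331a + 121b + 11c + d = -9303/2
Solving the system yields a = -4, b = 5, c = 6, d = 3/2.
So q(x) = -4x³ + 5x² + 6x + 3/2.
The constant term is 3/2.

3/2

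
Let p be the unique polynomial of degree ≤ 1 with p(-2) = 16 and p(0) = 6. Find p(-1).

Using the Lagrange interpolation formula with nodes -2, 0:
  L_0(n) = n / -2
  L_1(n) = (n + 2) / 2
Then p(n) = 16·L_0(n) + 6·L_1(n).
Expanding and collecting terms gives p(n) = -5n + 6.
Evaluating at n = -1: p(-1) = 11.

11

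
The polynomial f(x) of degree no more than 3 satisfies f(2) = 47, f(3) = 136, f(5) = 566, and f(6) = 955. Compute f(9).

Write f(x) = ax^3 + bx^2 + cx + d. Substituting each data point gives a linear system:
  8a + 4b + 2c + d = 47
  27a + 9b + 3c + d = 136
  125a + 25b + 5c + d = 566
  216a + 36b + 6c + d = 955
Solving the system yields a = 4, b = 2, c = 3, d = 1.
So f(x) = 4x³ + 2x² + 3x + 1.
Then f(9) = 3106.

3106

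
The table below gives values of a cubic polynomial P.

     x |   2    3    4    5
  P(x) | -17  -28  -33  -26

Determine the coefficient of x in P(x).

0

Write P(x) = ax^3 + bx^2 + cx + d. Substituting each data point gives a linear system:
  8a + 4b + 2c + d = -17
  27a + 9b + 3c + d = -28
  64a + 16b + 4c + d = -33
  125a + 25b + 5c + d = -26
Solving the system yields a = 1, b = -6, c = 0, d = -1.
So P(x) = x^3 - 6x^2 - 1.
The coefficient of x is 0.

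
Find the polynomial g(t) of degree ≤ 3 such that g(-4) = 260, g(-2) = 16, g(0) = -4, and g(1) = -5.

g(t) = -5t^3 - 2t^2 + 6t - 4

Write g(t) = at^3 + bt^2 + ct + d. Substituting each data point gives a linear system:
  -64a + 16b - 4c + d = 260
  -8a + 4b - 2c + d = 16
  d = -4
  a + b + c + d = -5
Solving the system yields a = -5, b = -2, c = 6, d = -4.
So g(t) = -5t^3 - 2t^2 + 6t - 4.
Check: g(-2) = 16. ✓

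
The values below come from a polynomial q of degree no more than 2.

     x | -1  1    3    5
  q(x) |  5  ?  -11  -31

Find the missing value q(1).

1

The 3 known points determine the degree-2 polynomial uniquely.
Write q(x) = ax^2 + bx + c. Substituting each data point gives a linear system:
  a - b + c = 5
  9a + 3b + c = -11
  25a + 5b + c = -31
Solving the system yields a = -1, b = -2, c = 4.
So q(x) = -x^2 - 2x + 4.
Then q(1) = 1.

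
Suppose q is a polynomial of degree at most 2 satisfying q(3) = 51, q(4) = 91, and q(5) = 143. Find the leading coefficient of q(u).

Write q(u) = au^2 + bu + c. Substituting each data point gives a linear system:
  9a + 3b + c = 51
  16a + 4b + c = 91
  25a + 5b + c = 143
Solving the system yields a = 6, b = -2, c = 3.
So q(u) = 6u^2 - 2u + 3.
The leading coefficient is 6.

6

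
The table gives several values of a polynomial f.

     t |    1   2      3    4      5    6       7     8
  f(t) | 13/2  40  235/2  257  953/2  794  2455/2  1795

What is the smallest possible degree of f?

Forward differences of the values at t = 1, 2, 3, 4, 5, 6, 7, 8:
  f  : 13/2  40  235/2  257  953/2  794  2455/2  1795
  Δ  : 67/2  155/2  279/2  439/2  635/2  867/2  1135/2
  Δ^2: 44  62  80  98  116  134
  Δ^3: 18  18  18  18  18
  Δ^4: 0  0  0  0
  Δ^5: 0  0  0
  Δ^6: 0  0
  Δ^7: 0
The third differences are constant (18) and nonzero, while all higher differences vanish, so the minimal degree is 3.

3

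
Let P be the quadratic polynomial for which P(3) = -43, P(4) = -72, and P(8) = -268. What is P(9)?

Write P(s) = as^2 + bs + c. Substituting each data point gives a linear system:
  9a + 3b + c = -43
  16a + 4b + c = -72
  64a + 8b + c = -268
Solving the system yields a = -4, b = -1, c = -4.
So P(s) = -4s^2 - s - 4.
Then P(9) = -337.

-337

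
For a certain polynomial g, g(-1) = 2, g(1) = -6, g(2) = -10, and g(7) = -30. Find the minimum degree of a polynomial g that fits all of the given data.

Divided differences on the nodes -1, 1, 2, 7:
  order 0: 2  -6  -10  -30
  order 1: -4  -4  -4
  order 2: 0  0
  order 3: 0
The order-1 divided differences are all -4 (nonzero) and every higher order vanishes, so the data lies on a polynomial of degree exactly 1.

1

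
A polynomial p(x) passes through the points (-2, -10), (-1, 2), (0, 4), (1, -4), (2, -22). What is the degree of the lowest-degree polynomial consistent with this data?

Forward differences of the values at x = -2, -1, 0, 1, 2:
  p  : -10  2  4  -4  -22
  Δ  : 12  2  -8  -18
  Δ^2: -10  -10  -10
  Δ^3: 0  0
  Δ^4: 0
The second differences are constant (-10) and nonzero, while all higher differences vanish, so the minimal degree is 2.

2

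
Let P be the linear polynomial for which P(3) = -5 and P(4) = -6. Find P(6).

-8

Write P(n) = an + b. Substituting each data point gives a linear system:
  3a + b = -5
  4a + b = -6
Solving the system yields a = -1, b = -2.
So P(n) = -n - 2.
Then P(6) = -8.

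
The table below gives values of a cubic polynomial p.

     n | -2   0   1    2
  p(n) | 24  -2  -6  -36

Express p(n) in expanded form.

p(n) = -4n^3 - n^2 + n - 2

Using the Lagrange interpolation formula with nodes -2, 0, 1, 2:
  L_0(n) = n(n - 1)(n - 2) / -24
  L_1(n) = (n + 2)(n - 1)(n - 2) / 4
  L_2(n) = (n + 2)n(n - 2) / -3
  L_3(n) = (n + 2)n(n - 1) / 8
Then p(n) = 24·L_0(n) - 2·L_1(n) - 6·L_2(n) - 36·L_3(n).
Expanding and collecting terms gives p(n) = -4n^3 - n^2 + n - 2.
Check: p(2) = -36. ✓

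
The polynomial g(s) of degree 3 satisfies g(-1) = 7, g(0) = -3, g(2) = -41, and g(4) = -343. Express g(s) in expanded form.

Using the Lagrange interpolation formula with nodes -1, 0, 2, 4:
  L_0(s) = s(s - 2)(s - 4) / -15
  L_1(s) = (s + 1)(s - 2)(s - 4) / 8
  L_2(s) = (s + 1)s(s - 4) / -12
  L_3(s) = (s + 1)s(s - 2) / 40
Then g(s) = 7·L_0(s) - 3·L_1(s) - 41·L_2(s) - 343·L_3(s).
Expanding and collecting terms gives g(s) = -6s^3 + 3s^2 - s - 3.
Check: g(4) = -343. ✓

g(s) = -6s^3 + 3s^2 - s - 3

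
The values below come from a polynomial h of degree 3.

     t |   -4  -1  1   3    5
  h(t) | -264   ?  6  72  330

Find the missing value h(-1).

-12

The 4 known points determine the degree-3 polynomial uniquely.
Write h(t) = at^3 + bt^2 + ct + d. Substituting each data point gives a linear system:
  -64a + 16b - 4c + d = -264
  a + b + c + d = 6
  27a + 9b + 3c + d = 72
  125a + 25b + 5c + d = 330
Solving the system yields a = 3, b = -3, c = 6, d = 0.
So h(t) = 3t^3 - 3t^2 + 6t.
Then h(-1) = -12.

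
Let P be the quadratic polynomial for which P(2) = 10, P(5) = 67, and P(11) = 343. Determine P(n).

Write P(n) = an^2 + bn + c. Substituting each data point gives a linear system:
  4a + 2b + c = 10
  25a + 5b + c = 67
  121a + 11b + c = 343
Solving the system yields a = 3, b = -2, c = 2.
So P(n) = 3n² - 2n + 2.
Check: P(2) = 10. ✓

P(n) = 3n^2 - 2n + 2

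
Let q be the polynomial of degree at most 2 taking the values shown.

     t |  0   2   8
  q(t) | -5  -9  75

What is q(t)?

q(t) = 2t^2 - 6t - 5

Write q(t) = at^2 + bt + c. Substituting each data point gives a linear system:
  c = -5
  4a + 2b + c = -9
  64a + 8b + c = 75
Solving the system yields a = 2, b = -6, c = -5.
So q(t) = 2t^2 - 6t - 5.
Check: q(2) = -9. ✓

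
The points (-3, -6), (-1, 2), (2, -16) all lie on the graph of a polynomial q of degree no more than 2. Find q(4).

Using the Lagrange interpolation formula with nodes -3, -1, 2:
  L_0(u) = (u + 1)(u - 2) / 10
  L_1(u) = (u + 3)(u - 2) / -6
  L_2(u) = (u + 3)(u + 1) / 15
Then q(u) = -6·L_0(u) + 2·L_1(u) - 16·L_2(u).
Expanding and collecting terms gives q(u) = -2u^2 - 4u.
Evaluating at u = 4: q(4) = -48.

-48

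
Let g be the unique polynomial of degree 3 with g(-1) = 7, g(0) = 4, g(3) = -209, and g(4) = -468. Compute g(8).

Write g(x) = ax^3 + bx^2 + cx + d. Substituting each data point gives a linear system:
  -a + b - c + d = 7
  d = 4
  27a + 9b + 3c + d = -209
  64a + 16b + 4c + d = -468
Solving the system yields a = -6, b = -5, c = -2, d = 4.
So g(x) = -6x^3 - 5x^2 - 2x + 4.
Then g(8) = -3404.

-3404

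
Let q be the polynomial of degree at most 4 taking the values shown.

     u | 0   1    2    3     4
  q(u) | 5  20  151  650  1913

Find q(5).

4480

Write q(u) = au^4 + bu^3 + cu^2 + du + e. Substituting each data point gives a linear system:
  e = 5
  a + b + c + d + e = 20
  16a + 8b + 4c + 2d + e = 151
  81a + 27b + 9c + 3d + e = 650
  256a + 64b + 16c + 4d + e = 1913
Solving the system yields a = 6, b = 6, c = -2, d = 5, e = 5.
So q(u) = 6u^4 + 6u^3 - 2u^2 + 5u + 5.
Then q(5) = 4480.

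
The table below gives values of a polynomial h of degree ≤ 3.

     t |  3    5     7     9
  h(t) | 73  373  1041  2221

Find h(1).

-3

Write h(t) = at^3 + bt^2 + ct + d. Substituting each data point gives a linear system:
  27a + 9b + 3c + d = 73
  125a + 25b + 5c + d = 373
  343a + 49b + 7c + d = 1041
  729a + 81b + 9c + d = 2221
Solving the system yields a = 3, b = 1, c = -5, d = -2.
So h(t) = 3t^3 + t^2 - 5t - 2.
Then h(1) = -3.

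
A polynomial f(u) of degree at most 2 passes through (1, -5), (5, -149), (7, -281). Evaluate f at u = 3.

Write f(u) = au^2 + bu + c. Substituting each data point gives a linear system:
  a + b + c = -5
  25a + 5b + c = -149
  49a + 7b + c = -281
Solving the system yields a = -5, b = -6, c = 6.
So f(u) = -5u² - 6u + 6.
Then f(3) = -57.

-57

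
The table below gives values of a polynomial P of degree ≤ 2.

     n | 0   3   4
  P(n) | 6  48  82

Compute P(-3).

54

Using the Lagrange interpolation formula with nodes 0, 3, 4:
  L_0(n) = (n - 3)(n - 4) / 12
  L_1(n) = n(n - 4) / -3
  L_2(n) = n(n - 3) / 4
Then P(n) = 6·L_0(n) + 48·L_1(n) + 82·L_2(n).
Expanding and collecting terms gives P(n) = 5n² - n + 6.
Evaluating at n = -3: P(-3) = 54.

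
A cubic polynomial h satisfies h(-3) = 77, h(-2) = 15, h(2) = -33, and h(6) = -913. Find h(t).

Using the Lagrange interpolation formula with nodes -3, -2, 2, 6:
  L_0(t) = (t + 2)(t - 2)(t - 6) / -45
  L_1(t) = (t + 3)(t - 2)(t - 6) / 32
  L_2(t) = (t + 3)(t + 2)(t - 6) / -80
  L_3(t) = (t + 3)(t + 2)(t - 2) / 288
Then h(t) = 77·L_0(t) + 15·L_1(t) - 33·L_2(t) - 913·L_3(t).
Expanding and collecting terms gives h(t) = -4t³ - 2t² + 4t - 1.
Check: h(-3) = 77. ✓

h(t) = -4t^3 - 2t^2 + 4t - 1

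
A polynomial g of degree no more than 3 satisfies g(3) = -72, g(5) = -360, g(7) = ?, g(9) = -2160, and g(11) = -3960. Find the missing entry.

The 4 known points determine the degree-3 polynomial uniquely.
Write g(s) = as^3 + bs^2 + cs + d. Substituting each data point gives a linear system:
  27a + 9b + 3c + d = -72
  125a + 25b + 5c + d = -360
  729a + 81b + 9c + d = -2160
  1331a + 121b + 11c + d = -3960
Solving the system yields a = -3, b = 0, c = 3, d = 0.
So g(s) = -3s^3 + 3s.
Then g(7) = -1008.

-1008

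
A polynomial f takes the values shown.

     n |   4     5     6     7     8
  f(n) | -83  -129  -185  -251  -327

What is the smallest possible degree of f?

2

Forward differences of the values at n = 4, 5, 6, 7, 8:
  f  : -83  -129  -185  -251  -327
  Δ  : -46  -56  -66  -76
  Δ^2: -10  -10  -10
  Δ^3: 0  0
  Δ^4: 0
The second differences are constant (-10) and nonzero, while all higher differences vanish, so the minimal degree is 2.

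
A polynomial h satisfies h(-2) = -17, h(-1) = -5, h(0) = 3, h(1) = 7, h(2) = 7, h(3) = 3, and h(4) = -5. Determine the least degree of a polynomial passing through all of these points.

2

Forward differences of the values at u = -2, -1, 0, 1, 2, 3, 4:
  h  : -17  -5  3  7  7  3  -5
  Δ  : 12  8  4  0  -4  -8
  Δ^2: -4  -4  -4  -4  -4
  Δ^3: 0  0  0  0
  Δ^4: 0  0  0
  Δ^5: 0  0
  Δ^6: 0
The second differences are constant (-4) and nonzero, while all higher differences vanish, so the minimal degree is 2.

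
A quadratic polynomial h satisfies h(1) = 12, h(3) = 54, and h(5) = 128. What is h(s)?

Using the Lagrange interpolation formula with nodes 1, 3, 5:
  L_0(s) = (s - 3)(s - 5) / 8
  L_1(s) = (s - 1)(s - 5) / -4
  L_2(s) = (s - 1)(s - 3) / 8
Then h(s) = 12·L_0(s) + 54·L_1(s) + 128·L_2(s).
Expanding and collecting terms gives h(s) = 4s^2 + 5s + 3.
Check: h(5) = 128. ✓

h(s) = 4s^2 + 5s + 3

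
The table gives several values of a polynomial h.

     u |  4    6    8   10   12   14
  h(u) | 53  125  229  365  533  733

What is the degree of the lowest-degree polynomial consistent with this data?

2

Forward differences of the values at u = 4, 6, 8, 10, 12, 14:
  h  : 53  125  229  365  533  733
  Δ  : 72  104  136  168  200
  Δ^2: 32  32  32  32
  Δ^3: 0  0  0
  Δ^4: 0  0
  Δ^5: 0
The second differences are constant (32) and nonzero, while all higher differences vanish, so the minimal degree is 2.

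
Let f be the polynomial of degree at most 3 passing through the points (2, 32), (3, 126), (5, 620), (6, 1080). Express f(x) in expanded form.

Using the Lagrange interpolation formula with nodes 2, 3, 5, 6:
  L_0(x) = (x - 3)(x - 5)(x - 6) / -12
  L_1(x) = (x - 2)(x - 5)(x - 6) / 6
  L_2(x) = (x - 2)(x - 3)(x - 6) / -6
  L_3(x) = (x - 2)(x - 3)(x - 5) / 12
Then f(x) = 32·L_0(x) + 126·L_1(x) + 620·L_2(x) + 1080·L_3(x).
Expanding and collecting terms gives f(x) = 5x^3 + x^2 - 6x.
Check: f(2) = 32. ✓

f(x) = 5x^3 + x^2 - 6x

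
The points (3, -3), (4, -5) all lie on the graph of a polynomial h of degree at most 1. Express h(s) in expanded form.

h(s) = -2s + 3

Write h(s) = as + b. Substituting each data point gives a linear system:
  3a + b = -3
  4a + b = -5
Solving the system yields a = -2, b = 3.
So h(s) = -2s + 3.
Check: h(3) = -3. ✓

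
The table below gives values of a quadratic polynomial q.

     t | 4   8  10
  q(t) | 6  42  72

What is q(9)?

Write q(t) = at^2 + bt + c. Substituting each data point gives a linear system:
  16a + 4b + c = 6
  64a + 8b + c = 42
  100a + 10b + c = 72
Solving the system yields a = 1, b = -3, c = 2.
So q(t) = t² - 3t + 2.
Then q(9) = 56.

56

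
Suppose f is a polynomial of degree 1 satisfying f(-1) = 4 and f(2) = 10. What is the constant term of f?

6

Write f(s) = as + b. Substituting each data point gives a linear system:
  -a + b = 4
  2a + b = 10
Solving the system yields a = 2, b = 6.
So f(s) = 2s + 6.
The constant term is 6.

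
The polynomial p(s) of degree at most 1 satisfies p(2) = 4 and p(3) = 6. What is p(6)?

Using the Lagrange interpolation formula with nodes 2, 3:
  L_0(s) = (s - 3) / -1
  L_1(s) = (s - 2) / 1
Then p(s) = 4·L_0(s) + 6·L_1(s).
Expanding and collecting terms gives p(s) = 2s.
Evaluating at s = 6: p(6) = 12.

12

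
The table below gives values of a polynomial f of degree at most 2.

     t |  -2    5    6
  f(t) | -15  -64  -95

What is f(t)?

f(t) = -3t^2 + 2t + 1

Write f(t) = at^2 + bt + c. Substituting each data point gives a linear system:
  4a - 2b + c = -15
  25a + 5b + c = -64
  36a + 6b + c = -95
Solving the system yields a = -3, b = 2, c = 1.
So f(t) = -3t^2 + 2t + 1.
Check: f(-2) = -15. ✓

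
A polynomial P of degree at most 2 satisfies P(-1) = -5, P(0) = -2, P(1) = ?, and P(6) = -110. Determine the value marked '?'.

The 3 known points determine the degree-2 polynomial uniquely.
Write P(n) = an^2 + bn + c. Substituting each data point gives a linear system:
  a - b + c = -5
  c = -2
  36a + 6b + c = -110
Solving the system yields a = -3, b = 0, c = -2.
So P(n) = -3n² - 2.
Then P(1) = -5.

-5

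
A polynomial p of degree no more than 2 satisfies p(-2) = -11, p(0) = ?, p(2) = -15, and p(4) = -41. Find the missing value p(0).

-5

On equispaced nodes a degree-2 polynomial has vanishing third forward difference, so
  - p(-2) + 3·p(0) - 3·p(2) + p(4) = 0.
Substituting the known values and solving for p(0):
  3·p(0) = -15
  p(0) = -5.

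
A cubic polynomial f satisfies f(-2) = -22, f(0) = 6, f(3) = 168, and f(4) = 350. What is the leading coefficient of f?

4

Write f(t) = at^3 + bt^2 + ct + d. Substituting each data point gives a linear system:
  -8a + 4b - 2c + d = -22
  d = 6
  27a + 9b + 3c + d = 168
  64a + 16b + 4c + d = 350
Solving the system yields a = 4, b = 4, c = 6, d = 6.
So f(t) = 4t^3 + 4t^2 + 6t + 6.
The leading coefficient is 4.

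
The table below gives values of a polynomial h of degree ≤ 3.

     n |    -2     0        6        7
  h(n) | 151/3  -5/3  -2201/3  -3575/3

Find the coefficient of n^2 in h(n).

4

Write h(n) = an^3 + bn^2 + cn + d. Substituting each data point gives a linear system:
  -8a + 4b - 2c + d = 151/3
  d = -5/3
  216a + 36b + 6c + d = -2201/3
  343a + 49b + 7c + d = -3575/3
Solving the system yields a = -4, b = 4, c = -2, d = -5/3.
So h(n) = -4n^3 + 4n^2 - 2n - 5/3.
The coefficient of n^2 is 4.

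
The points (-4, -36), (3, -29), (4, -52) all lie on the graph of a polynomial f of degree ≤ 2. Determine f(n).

f(n) = -3n^2 - 2n + 4

Using the Lagrange interpolation formula with nodes -4, 3, 4:
  L_0(n) = (n - 3)(n - 4) / 56
  L_1(n) = (n + 4)(n - 4) / -7
  L_2(n) = (n + 4)(n - 3) / 8
Then f(n) = -36·L_0(n) - 29·L_1(n) - 52·L_2(n).
Expanding and collecting terms gives f(n) = -3n^2 - 2n + 4.
Check: f(3) = -29. ✓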